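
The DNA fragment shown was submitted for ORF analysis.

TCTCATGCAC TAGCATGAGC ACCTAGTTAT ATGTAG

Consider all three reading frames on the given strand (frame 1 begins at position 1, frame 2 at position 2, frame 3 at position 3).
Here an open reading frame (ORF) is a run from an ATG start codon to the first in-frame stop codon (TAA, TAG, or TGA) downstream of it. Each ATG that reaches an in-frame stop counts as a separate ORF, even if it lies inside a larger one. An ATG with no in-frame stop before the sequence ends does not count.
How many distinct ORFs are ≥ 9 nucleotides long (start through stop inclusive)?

Frame 1: TCT CAT GCA CTA GCA TGA GCA CCT AGT TAT ATG TAG — ATG at 31, stop TAG at 34 → 6 nt.
Frame 2: CTC ATG CAC TAG CAT GAG CAC CTA GTT ATA TGT — ATG at 5, stop TAG at 11 → 9 nt.
Frame 3: TCA TGC ACT AGC ATG AGC ACC TAG TTA TAT GTA — ATG at 15, stop TAG at 24 → 12 nt.
ORFs ≥ 9 nucleotides: frame 2 5–13 (9 nucleotides), frame 3 15–26 (12 nucleotides). Count = 2.

2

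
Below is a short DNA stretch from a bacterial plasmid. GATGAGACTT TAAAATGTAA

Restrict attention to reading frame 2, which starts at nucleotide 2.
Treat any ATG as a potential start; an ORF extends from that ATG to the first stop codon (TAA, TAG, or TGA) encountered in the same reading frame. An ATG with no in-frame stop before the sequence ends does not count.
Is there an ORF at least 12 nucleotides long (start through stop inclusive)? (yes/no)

yes

Frame 2: ATG AGA CTT TAA AAT GTA — ATG at 2, stop TAA at 11 → 12 nt.
Frame 2 has an ORF of 12 nucleotides (positions 2–13) ≥ 12, so yes.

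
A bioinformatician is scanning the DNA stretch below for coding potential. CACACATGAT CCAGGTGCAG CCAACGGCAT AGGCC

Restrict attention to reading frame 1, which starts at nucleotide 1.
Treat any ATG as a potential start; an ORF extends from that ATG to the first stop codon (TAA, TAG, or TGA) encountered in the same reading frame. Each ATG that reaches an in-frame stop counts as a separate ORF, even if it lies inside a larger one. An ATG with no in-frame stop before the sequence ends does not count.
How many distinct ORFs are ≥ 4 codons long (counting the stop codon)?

Frame 1: CAC ACA TGA TCC AGG TGC AGC CAA CGG CAT AGG — no ATG→stop ORF.
No ORF reaches 4 codons. Count = 0.

0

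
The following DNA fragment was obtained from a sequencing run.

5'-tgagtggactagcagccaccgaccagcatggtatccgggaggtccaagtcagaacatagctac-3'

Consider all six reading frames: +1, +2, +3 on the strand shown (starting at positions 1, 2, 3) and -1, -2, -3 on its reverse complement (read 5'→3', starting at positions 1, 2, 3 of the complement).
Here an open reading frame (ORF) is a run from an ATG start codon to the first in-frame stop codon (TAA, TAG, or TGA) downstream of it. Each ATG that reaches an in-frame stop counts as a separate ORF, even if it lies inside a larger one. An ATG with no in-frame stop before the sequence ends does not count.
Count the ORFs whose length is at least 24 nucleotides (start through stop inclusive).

0

Reverse complement (5'→3'): GTAGCTATGTTCTGACTTGGACCTCCCGGATACCATGCTGGTCGGTGGCTGCTAGTCCACTCA
Frame +1: TGA GTG GAC TAG CAG CCA CCG ACC AGC ATG GTA TCC GGG AGG TCC AAG TCA GAA CAT AGC TAC — no ATG→stop ORF.
Frame +2: GAG TGG ACT AGC AGC CAC CGA CCA GCA TGG TAT CCG GGA GGT CCA AGT CAG AAC ATA GCT — no ATG→stop ORF.
Frame +3: AGT GGA CTA GCA GCC ACC GAC CAG CAT GGT ATC CGG GAG GTC CAA GTC AGA ACA TAG CTA — no ATG→stop ORF.
Frame -1: GTA GCT ATG TTC TGA CTT GGA CCT CCC GGA TAC CAT GCT GGT CGG TGG CTG CTA GTC CAC TCA — ATG at 7, stop TGA at 13 → 9 nt.
Frame -2: TAG CTA TGT TCT GAC TTG GAC CTC CCG GAT ACC ATG CTG GTC GGT GGC TGC TAG TCC ACT — ATG at 35, stop TAG at 53 → 21 nt.
Frame -3: AGC TAT GTT CTG ACT TGG ACC TCC CGG ATA CCA TGC TGG TCG GTG GCT GCT AGT CCA CTC — no ATG→stop ORF.
No ORF reaches 24 nucleotides. Count = 0.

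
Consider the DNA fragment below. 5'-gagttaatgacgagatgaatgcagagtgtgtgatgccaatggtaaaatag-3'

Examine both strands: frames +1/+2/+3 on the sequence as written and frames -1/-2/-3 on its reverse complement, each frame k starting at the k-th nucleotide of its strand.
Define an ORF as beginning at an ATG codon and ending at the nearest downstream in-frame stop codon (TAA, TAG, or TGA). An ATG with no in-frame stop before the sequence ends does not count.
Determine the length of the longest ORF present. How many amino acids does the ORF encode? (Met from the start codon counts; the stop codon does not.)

Reverse complement (5'→3'): CTATTTTACCATTGGCATCACACACTCTGCATTCATCTCGTCATTAACTC
Frame +1: GAG TTA ATG ACG AGA TGA ATG CAG AGT GTG TGA TGC CAA TGG TAA AAT — ATG at 7, stop TGA at 16 → 12 nt; ATG at 19, stop TGA at 31 → 15 nt.
Frame +2: AGT TAA TGA CGA GAT GAA TGC AGA GTG TGT GAT GCC AAT GGT AAA ATA — no ATG→stop ORF.
Frame +3: GTT AAT GAC GAG ATG AAT GCA GAG TGT GTG ATG CCA ATG GTA AAA TAG — ATG at 15, stop TAG at 48 → 36 nt; ATG at 33, stop TAG at 48 → 18 nt; ATG at 39, stop TAG at 48 → 12 nt.
Frame -1: CTA TTT TAC CAT TGG CAT CAC ACA CTC TGC ATT CAT CTC GTC ATT AAC — no ATG→stop ORF.
Frame -2: TAT TTT ACC ATT GGC ATC ACA CAC TCT GCA TTC ATC TCG TCA TTA ACT — no ATG→stop ORF.
Frame -3: ATT TTA CCA TTG GCA TCA CAC ACT CTG CAT TCA TCT CGT CAT TAA CTC — no ATG→stop ORF.
Longest: frame +3, positions 15–50, 36 nt = 12 codons = 11 aa. → 11 amino acids.

11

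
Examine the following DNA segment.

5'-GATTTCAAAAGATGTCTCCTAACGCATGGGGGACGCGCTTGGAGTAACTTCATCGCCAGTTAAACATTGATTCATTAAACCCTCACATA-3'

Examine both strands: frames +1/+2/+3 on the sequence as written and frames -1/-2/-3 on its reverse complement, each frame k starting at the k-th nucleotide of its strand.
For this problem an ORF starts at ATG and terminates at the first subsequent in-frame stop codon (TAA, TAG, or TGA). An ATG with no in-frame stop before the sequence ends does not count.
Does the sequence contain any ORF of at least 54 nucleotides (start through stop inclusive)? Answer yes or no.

Reverse complement (5'→3'): TATGTGAGGGTTTAATGAATCAATGTTTAACTGGCGATGAAGTTACTCCAAGCGCGTCCCCCATGCGTTAGGAGACATCTTTTGAAATC
Frame +1: GAT TTC AAA AGA TGT CTC CTA ACG CAT GGG GGA CGC GCT TGG AGT AAC TTC ATC GCC AGT TAA ACA TTG ATT CAT TAA ACC CTC ACA — no ATG→stop ORF.
Frame +2: ATT TCA AAA GAT GTC TCC TAA CGC ATG GGG GAC GCG CTT GGA GTA ACT TCA TCG CCA GTT AAA CAT TGA TTC ATT AAA CCC TCA CAT — ATG at 26, stop TGA at 68 → 45 nt.
Frame +3: TTT CAA AAG ATG TCT CCT AAC GCA TGG GGG ACG CGC TTG GAG TAA CTT CAT CGC CAG TTA AAC ATT GAT TCA TTA AAC CCT CAC ATA — ATG at 12, stop TAA at 45 → 36 nt.
Frame -1: TAT GTG AGG GTT TAA TGA ATC AAT GTT TAA CTG GCG ATG AAG TTA CTC CAA GCG CGT CCC CCA TGC GTT AGG AGA CAT CTT TTG AAA — no ATG→stop ORF.
Frame -2: ATG TGA GGG TTT AAT GAA TCA ATG TTT AAC TGG CGA TGA AGT TAC TCC AAG CGC GTC CCC CAT GCG TTA GGA GAC ATC TTT TGA AAT — ATG at 2, stop TGA at 5 → 6 nt; ATG at 23, stop TGA at 38 → 18 nt.
Frame -3: TGT GAG GGT TTA ATG AAT CAA TGT TTA ACT GGC GAT GAA GTT ACT CCA AGC GCG TCC CCC ATG CGT TAG GAG ACA TCT TTT GAA ATC — ATG at 15, stop TAG at 69 → 57 nt; ATG at 63, stop TAG at 69 → 9 nt.
Frame -3 has an ORF of 57 nucleotides (positions 15–71) ≥ 54, so yes.

yes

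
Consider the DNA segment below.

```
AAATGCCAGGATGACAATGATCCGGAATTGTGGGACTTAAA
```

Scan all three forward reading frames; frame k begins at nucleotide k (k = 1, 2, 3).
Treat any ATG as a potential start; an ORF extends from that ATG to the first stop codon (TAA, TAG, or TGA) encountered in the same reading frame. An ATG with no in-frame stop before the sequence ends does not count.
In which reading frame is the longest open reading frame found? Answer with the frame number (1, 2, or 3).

2

Frame 1: AAA TGC CAG GAT GAC AAT GAT CCG GAA TTG TGG GAC TTA — no ATG→stop ORF.
Frame 2: AAT GCC AGG ATG ACA ATG ATC CGG AAT TGT GGG ACT TAA — ATG at 11, stop TAA at 38 → 30 nt; ATG at 17, stop TAA at 38 → 24 nt.
Frame 3: ATG CCA GGA TGA CAA TGA TCC GGA ATT GTG GGA CTT AAA — ATG at 3, stop TGA at 12 → 12 nt.
Longest ORF is 30 nt in frame 2 (positions 11–40).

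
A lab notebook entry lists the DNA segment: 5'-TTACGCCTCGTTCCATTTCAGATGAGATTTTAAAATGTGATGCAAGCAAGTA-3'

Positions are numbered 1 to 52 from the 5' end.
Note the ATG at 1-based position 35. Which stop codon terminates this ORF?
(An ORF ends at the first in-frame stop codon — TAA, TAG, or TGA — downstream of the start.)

Codons from position 35: ATG (35–37), TGA (38–40).
The first in-frame stop codon is TGA.

TGA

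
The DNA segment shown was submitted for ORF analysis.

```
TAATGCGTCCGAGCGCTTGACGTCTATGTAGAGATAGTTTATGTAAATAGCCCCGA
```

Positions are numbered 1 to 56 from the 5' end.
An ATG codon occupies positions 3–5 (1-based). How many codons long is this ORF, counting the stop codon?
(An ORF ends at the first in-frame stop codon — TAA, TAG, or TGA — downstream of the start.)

6

Codons from position 3: ATG (3–5), CGT (6–8), CCG (9–11), AGC (12–14), GCT (15–17), TGA (18–20).
TGA is the first in-frame stop; that's 6 codons including the stop.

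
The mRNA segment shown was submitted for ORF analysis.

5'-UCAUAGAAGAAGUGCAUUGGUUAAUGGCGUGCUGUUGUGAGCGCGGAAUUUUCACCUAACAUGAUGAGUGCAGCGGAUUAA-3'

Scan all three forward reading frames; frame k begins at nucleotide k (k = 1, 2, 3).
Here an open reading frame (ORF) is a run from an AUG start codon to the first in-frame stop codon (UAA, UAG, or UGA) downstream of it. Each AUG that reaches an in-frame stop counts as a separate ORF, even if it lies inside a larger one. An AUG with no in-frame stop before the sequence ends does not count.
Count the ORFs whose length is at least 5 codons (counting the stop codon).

Frame 1: UCA UAG AAG AAG UGC AUU GGU UAA UGG CGU GCU GUU GUG AGC GCG GAA UUU UCA CCU AAC AUG AUG AGU GCA GCG GAU UAA — AUG at 61, stop UAA at 79 → 21 nt; AUG at 64, stop UAA at 79 → 18 nt.
Frame 2: CAU AGA AGA AGU GCA UUG GUU AAU GGC GUG CUG UUG UGA GCG CGG AAU UUU CAC CUA ACA UGA UGA GUG CAG CGG AUU — no AUG→stop ORF.
Frame 3: AUA GAA GAA GUG CAU UGG UUA AUG GCG UGC UGU UGU GAG CGC GGA AUU UUC ACC UAA CAU GAU GAG UGC AGC GGA UUA — AUG at 24, stop UAA at 57 → 36 nt.
ORFs ≥ 5 codons: frame 1 61–81 (7 codons), frame 1 64–81 (6 codons), frame 3 24–59 (12 codons). Count = 3.

3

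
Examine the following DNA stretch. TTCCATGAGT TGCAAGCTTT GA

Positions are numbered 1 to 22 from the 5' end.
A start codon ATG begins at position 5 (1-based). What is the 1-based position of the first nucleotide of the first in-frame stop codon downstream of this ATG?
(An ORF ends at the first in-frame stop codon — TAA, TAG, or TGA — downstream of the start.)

Codons from position 5: ATG (5–7), AGT (8–10), TGC (11–13), AAG (14–16), CTT (17–19), TGA (20–22).
TGA is a stop codon; it begins at position 20.

20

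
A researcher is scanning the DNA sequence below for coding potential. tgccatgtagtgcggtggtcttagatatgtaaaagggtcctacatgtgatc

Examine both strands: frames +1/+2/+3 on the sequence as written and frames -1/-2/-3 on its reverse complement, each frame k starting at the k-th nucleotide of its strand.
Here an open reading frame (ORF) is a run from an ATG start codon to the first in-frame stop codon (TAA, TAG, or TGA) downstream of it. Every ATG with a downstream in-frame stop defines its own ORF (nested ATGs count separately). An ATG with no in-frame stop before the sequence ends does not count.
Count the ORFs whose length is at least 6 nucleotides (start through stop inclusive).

4

Reverse complement (5'→3'): GATCACATGTAGGACCCTTTTACATATCTAAGACCACCGCACTACATGGCA
Frame +1: TGC CAT GTA GTG CGG TGG TCT TAG ATA TGT AAA AGG GTC CTA CAT GTG ATC — no ATG→stop ORF.
Frame +2: GCC ATG TAG TGC GGT GGT CTT AGA TAT GTA AAA GGG TCC TAC ATG TGA — ATG at 5, stop TAG at 8 → 6 nt; ATG at 44, stop TGA at 47 → 6 nt.
Frame +3: CCA TGT AGT GCG GTG GTC TTA GAT ATG TAA AAG GGT CCT ACA TGT GAT — ATG at 27, stop TAA at 30 → 6 nt.
Frame -1: GAT CAC ATG TAG GAC CCT TTT ACA TAT CTA AGA CCA CCG CAC TAC ATG GCA — ATG at 7, stop TAG at 10 → 6 nt.
Frame -2: ATC ACA TGT AGG ACC CTT TTA CAT ATC TAA GAC CAC CGC ACT ACA TGG — no ATG→stop ORF.
Frame -3: TCA CAT GTA GGA CCC TTT TAC ATA TCT AAG ACC ACC GCA CTA CAT GGC — no ATG→stop ORF.
ORFs ≥ 6 nucleotides: frame +2 5–10 (6 nucleotides), frame +2 44–49 (6 nucleotides), frame +3 27–32 (6 nucleotides), frame -1 7–12 (6 nucleotides). Count = 4.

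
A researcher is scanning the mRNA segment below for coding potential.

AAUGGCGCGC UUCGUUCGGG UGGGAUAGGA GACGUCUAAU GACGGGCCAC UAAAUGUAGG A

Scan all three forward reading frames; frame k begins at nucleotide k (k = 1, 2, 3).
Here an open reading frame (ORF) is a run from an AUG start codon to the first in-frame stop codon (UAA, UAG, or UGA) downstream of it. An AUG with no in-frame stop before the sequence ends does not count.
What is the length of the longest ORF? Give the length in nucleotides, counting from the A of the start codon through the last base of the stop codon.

27

Frame 1: AAU GGC GCG CUU CGU UCG GGU GGG AUA GGA GAC GUC UAA UGA CGG GCC ACU AAA UGU AGG — no AUG→stop ORF.
Frame 2: AUG GCG CGC UUC GUU CGG GUG GGA UAG GAG ACG UCU AAU GAC GGG CCA CUA AAU GUA GGA — AUG at 2, stop UAG at 26 → 27 nt.
Frame 3: UGG CGC GCU UCG UUC GGG UGG GAU AGG AGA CGU CUA AUG ACG GGC CAC UAA AUG UAG — AUG at 39, stop UAA at 51 → 15 nt; AUG at 54, stop UAG at 57 → 6 nt.
Longest: frame 2, positions 2–28, 27 nt = 9 codons = 8 aa. → 27 nucleotides.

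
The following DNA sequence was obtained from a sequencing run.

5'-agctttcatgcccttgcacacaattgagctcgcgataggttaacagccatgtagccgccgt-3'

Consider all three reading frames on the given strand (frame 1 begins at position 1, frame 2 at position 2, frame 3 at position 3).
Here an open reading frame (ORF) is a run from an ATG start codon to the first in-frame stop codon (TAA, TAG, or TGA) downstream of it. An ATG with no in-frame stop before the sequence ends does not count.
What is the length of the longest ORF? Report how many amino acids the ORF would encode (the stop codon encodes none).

11

Frame 1: AGC TTT CAT GCC CTT GCA CAC AAT TGA GCT CGC GAT AGG TTA ACA GCC ATG TAG CCG CCG — ATG at 49, stop TAG at 52 → 6 nt.
Frame 2: GCT TTC ATG CCC TTG CAC ACA ATT GAG CTC GCG ATA GGT TAA CAG CCA TGT AGC CGC CGT — ATG at 8, stop TAA at 41 → 36 nt.
Frame 3: CTT TCA TGC CCT TGC ACA CAA TTG AGC TCG CGA TAG GTT AAC AGC CAT GTA GCC GCC — no ATG→stop ORF.
Longest: frame 2, positions 8–43, 36 nt = 12 codons = 11 aa. → 11 amino acids.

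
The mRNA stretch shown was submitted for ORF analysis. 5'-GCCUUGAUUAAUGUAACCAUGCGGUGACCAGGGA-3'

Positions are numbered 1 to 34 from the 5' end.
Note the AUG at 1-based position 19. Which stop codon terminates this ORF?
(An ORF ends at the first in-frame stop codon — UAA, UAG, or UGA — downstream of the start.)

UGA

Codons from position 19: AUG (19–21), CGG (22–24), UGA (25–27).
The first in-frame stop codon is UGA.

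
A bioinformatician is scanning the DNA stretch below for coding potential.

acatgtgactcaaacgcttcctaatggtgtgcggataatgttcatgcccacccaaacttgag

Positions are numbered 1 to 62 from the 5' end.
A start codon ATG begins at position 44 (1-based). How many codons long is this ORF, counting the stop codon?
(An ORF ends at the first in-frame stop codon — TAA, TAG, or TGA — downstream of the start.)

6

Codons from position 44: ATG (44–46), CCC (47–49), ACC (50–52), CAA (53–55), ACT (56–58), TGA (59–61).
TGA is the first in-frame stop; that's 6 codons including the stop.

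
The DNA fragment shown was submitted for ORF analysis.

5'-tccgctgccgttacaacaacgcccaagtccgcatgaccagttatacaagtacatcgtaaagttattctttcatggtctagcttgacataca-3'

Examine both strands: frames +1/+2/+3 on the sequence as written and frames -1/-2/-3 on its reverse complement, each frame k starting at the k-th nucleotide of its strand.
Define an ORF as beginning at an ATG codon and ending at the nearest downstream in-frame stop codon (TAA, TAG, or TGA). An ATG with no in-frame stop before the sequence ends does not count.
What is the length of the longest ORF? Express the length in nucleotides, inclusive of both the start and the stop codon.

27

Reverse complement (5'→3'): TGTATGTCAAGCTAGACCATGAAAGAATAACTTTACGATGTACTTGTATAACTGGTCATGCGGACTTGGGCGTTGTTGTAACGGCAGCGGA
Frame +1: TCC GCT GCC GTT ACA ACA ACG CCC AAG TCC GCA TGA CCA GTT ATA CAA GTA CAT CGT AAA GTT ATT CTT TCA TGG TCT AGC TTG ACA TAC — no ATG→stop ORF.
Frame +2: CCG CTG CCG TTA CAA CAA CGC CCA AGT CCG CAT GAC CAG TTA TAC AAG TAC ATC GTA AAG TTA TTC TTT CAT GGT CTA GCT TGA CAT ACA — no ATG→stop ORF.
Frame +3: CGC TGC CGT TAC AAC AAC GCC CAA GTC CGC ATG ACC AGT TAT ACA AGT ACA TCG TAA AGT TAT TCT TTC ATG GTC TAG CTT GAC ATA — ATG at 33, stop TAA at 57 → 27 nt; ATG at 72, stop TAG at 78 → 9 nt.
Frame -1: TGT ATG TCA AGC TAG ACC ATG AAA GAA TAA CTT TAC GAT GTA CTT GTA TAA CTG GTC ATG CGG ACT TGG GCG TTG TTG TAA CGG CAG CGG — ATG at 4, stop TAG at 13 → 12 nt; ATG at 19, stop TAA at 28 → 12 nt; ATG at 58, stop TAA at 79 → 24 nt.
Frame -2: GTA TGT CAA GCT AGA CCA TGA AAG AAT AAC TTT ACG ATG TAC TTG TAT AAC TGG TCA TGC GGA CTT GGG CGT TGT TGT AAC GGC AGC GGA — no ATG→stop ORF.
Frame -3: TAT GTC AAG CTA GAC CAT GAA AGA ATA ACT TTA CGA TGT ACT TGT ATA ACT GGT CAT GCG GAC TTG GGC GTT GTT GTA ACG GCA GCG — no ATG→stop ORF.
Longest: frame +3, positions 33–59, 27 nt = 9 codons = 8 aa. → 27 nucleotides.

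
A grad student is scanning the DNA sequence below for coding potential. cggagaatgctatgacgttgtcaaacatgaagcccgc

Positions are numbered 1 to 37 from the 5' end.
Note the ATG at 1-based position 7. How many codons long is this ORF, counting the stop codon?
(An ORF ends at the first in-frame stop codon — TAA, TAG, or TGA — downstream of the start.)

3

Codons from position 7: ATG (7–9), CTA (10–12), TGA (13–15).
TGA is the first in-frame stop; that's 3 codons including the stop.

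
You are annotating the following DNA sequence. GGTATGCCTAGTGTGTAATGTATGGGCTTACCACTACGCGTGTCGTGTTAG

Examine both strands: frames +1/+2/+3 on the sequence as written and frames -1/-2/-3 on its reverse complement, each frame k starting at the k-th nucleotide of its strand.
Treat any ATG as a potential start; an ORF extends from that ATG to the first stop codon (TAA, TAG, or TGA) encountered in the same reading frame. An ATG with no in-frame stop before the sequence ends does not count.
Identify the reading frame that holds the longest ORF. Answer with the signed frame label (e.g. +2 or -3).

Reverse complement (5'→3'): CTAACACGACACGCGTAGTGGTAAGCCCATACATTACACACTAGGCATACC
Frame +1: GGT ATG CCT AGT GTG TAA TGT ATG GGC TTA CCA CTA CGC GTG TCG TGT TAG — ATG at 4, stop TAA at 16 → 15 nt; ATG at 22, stop TAG at 49 → 30 nt.
Frame +2: GTA TGC CTA GTG TGT AAT GTA TGG GCT TAC CAC TAC GCG TGT CGT GTT — no ATG→stop ORF.
Frame +3: TAT GCC TAG TGT GTA ATG TAT GGG CTT ACC ACT ACG CGT GTC GTG TTA — no ATG→stop ORF.
Frame -1: CTA ACA CGA CAC GCG TAG TGG TAA GCC CAT ACA TTA CAC ACT AGG CAT ACC — no ATG→stop ORF.
Frame -2: TAA CAC GAC ACG CGT AGT GGT AAG CCC ATA CAT TAC ACA CTA GGC ATA — no ATG→stop ORF.
Frame -3: AAC ACG ACA CGC GTA GTG GTA AGC CCA TAC ATT ACA CAC TAG GCA TAC — no ATG→stop ORF.
Longest ORF is 30 nt in frame +1 (positions 22–51).

+1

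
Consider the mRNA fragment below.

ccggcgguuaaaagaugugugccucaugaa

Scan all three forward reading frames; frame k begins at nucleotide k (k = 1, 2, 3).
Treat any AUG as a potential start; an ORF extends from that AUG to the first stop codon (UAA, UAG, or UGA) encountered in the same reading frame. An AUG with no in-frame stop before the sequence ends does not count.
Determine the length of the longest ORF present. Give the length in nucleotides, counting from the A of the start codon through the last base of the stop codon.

Frame 1: CCG GCG GUU AAA AGA UGU GUG CCU CAU GAA — no AUG→stop ORF.
Frame 2: CGG CGG UUA AAA GAU GUG UGC CUC AUG — no AUG→stop ORF.
Frame 3: GGC GGU UAA AAG AUG UGU GCC UCA UGA — AUG at 15, stop UGA at 27 → 15 nt.
Longest: frame 3, positions 15–29, 15 nt = 5 codons = 4 aa. → 15 nucleotides.

15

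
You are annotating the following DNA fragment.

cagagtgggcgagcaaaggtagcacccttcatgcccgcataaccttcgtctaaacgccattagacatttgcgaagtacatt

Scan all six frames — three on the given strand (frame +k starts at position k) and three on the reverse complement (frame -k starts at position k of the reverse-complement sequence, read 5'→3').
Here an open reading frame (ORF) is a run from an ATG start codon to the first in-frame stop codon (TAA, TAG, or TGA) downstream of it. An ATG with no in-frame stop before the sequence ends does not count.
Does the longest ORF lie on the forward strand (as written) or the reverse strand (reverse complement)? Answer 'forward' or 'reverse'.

Reverse complement (5'→3'): AATGTACTTCGCAAATGTCTAATGGCGTTTAGACGAAGGTTATGCGGGCATGAAGGGTGCTACCTTTGCTCGCCCACTCTG
Frame +1: CAG AGT GGG CGA GCA AAG GTA GCA CCC TTC ATG CCC GCA TAA CCT TCG TCT AAA CGC CAT TAG ACA TTT GCG AAG TAC ATT — ATG at 31, stop TAA at 40 → 12 nt.
Frame +2: AGA GTG GGC GAG CAA AGG TAG CAC CCT TCA TGC CCG CAT AAC CTT CGT CTA AAC GCC ATT AGA CAT TTG CGA AGT ACA — no ATG→stop ORF.
Frame +3: GAG TGG GCG AGC AAA GGT AGC ACC CTT CAT GCC CGC ATA ACC TTC GTC TAA ACG CCA TTA GAC ATT TGC GAA GTA CAT — no ATG→stop ORF.
Frame -1: AAT GTA CTT CGC AAA TGT CTA ATG GCG TTT AGA CGA AGG TTA TGC GGG CAT GAA GGG TGC TAC CTT TGC TCG CCC ACT CTG — no ATG→stop ORF.
Frame -2: ATG TAC TTC GCA AAT GTC TAA TGG CGT TTA GAC GAA GGT TAT GCG GGC ATG AAG GGT GCT ACC TTT GCT CGC CCA CTC — ATG at 2, stop TAA at 20 → 21 nt.
Frame -3: TGT ACT TCG CAA ATG TCT AAT GGC GTT TAG ACG AAG GTT ATG CGG GCA TGA AGG GTG CTA CCT TTG CTC GCC CAC TCT — ATG at 15, stop TAG at 30 → 18 nt; ATG at 42, stop TGA at 51 → 12 nt.
Forward-strand max 12 nt; reverse-strand max 21 nt. The reverse strand has the longer ORF.

reverse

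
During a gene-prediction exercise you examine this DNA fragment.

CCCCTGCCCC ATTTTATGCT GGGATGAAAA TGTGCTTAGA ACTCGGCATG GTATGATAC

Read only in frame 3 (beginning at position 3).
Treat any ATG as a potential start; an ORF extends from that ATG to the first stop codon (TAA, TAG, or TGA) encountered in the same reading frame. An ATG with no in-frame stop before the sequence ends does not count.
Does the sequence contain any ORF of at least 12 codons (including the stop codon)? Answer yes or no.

Frame 3: CCT GCC CCA TTT TAT GCT GGG ATG AAA ATG TGC TTA GAA CTC GGC ATG GTA TGA TAC — ATG at 24, stop TGA at 54 → 33 nt; ATG at 30, stop TGA at 54 → 27 nt; ATG at 48, stop TGA at 54 → 9 nt.
Largest ORF found is 11 codons < 12, so no.

no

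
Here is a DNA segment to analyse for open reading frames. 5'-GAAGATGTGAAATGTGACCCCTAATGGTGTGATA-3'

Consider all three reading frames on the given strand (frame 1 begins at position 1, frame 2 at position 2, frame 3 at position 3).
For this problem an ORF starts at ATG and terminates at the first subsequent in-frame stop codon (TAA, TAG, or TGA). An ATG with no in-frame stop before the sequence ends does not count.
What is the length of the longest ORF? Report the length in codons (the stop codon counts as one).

Frame 1: GAA GAT GTG AAA TGT GAC CCC TAA TGG TGT GAT — no ATG→stop ORF.
Frame 2: AAG ATG TGA AAT GTG ACC CCT AAT GGT GTG ATA — ATG at 5, stop TGA at 8 → 6 nt.
Frame 3: AGA TGT GAA ATG TGA CCC CTA ATG GTG TGA — ATG at 12, stop TGA at 15 → 6 nt; ATG at 24, stop TGA at 30 → 9 nt.
Longest: frame 3, positions 24–32, 9 nt = 3 codons = 2 aa. → 3 codons.

3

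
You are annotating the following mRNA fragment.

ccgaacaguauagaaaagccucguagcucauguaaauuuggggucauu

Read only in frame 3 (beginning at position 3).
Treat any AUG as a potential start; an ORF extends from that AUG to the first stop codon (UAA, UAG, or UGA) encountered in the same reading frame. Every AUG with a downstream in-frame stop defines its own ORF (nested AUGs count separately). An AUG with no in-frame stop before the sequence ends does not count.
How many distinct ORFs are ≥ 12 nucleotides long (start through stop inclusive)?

Frame 3: GAA CAG UAU AGA AAA GCC UCG UAG CUC AUG UAA AUU UGG GGU CAU — AUG at 30, stop UAA at 33 → 6 nt.
No ORF reaches 12 nucleotides. Count = 0.

0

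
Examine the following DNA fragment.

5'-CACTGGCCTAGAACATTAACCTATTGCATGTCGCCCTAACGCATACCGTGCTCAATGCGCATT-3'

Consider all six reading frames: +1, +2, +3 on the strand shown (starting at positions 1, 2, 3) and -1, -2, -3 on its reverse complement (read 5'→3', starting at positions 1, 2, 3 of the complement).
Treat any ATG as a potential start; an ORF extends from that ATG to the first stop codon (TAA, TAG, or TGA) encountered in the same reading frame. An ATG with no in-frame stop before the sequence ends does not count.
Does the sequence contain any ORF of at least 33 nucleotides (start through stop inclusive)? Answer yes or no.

Reverse complement (5'→3'): AATGCGCATTGAGCACGGTATGCGTTAGGGCGACATGCAATAGGTTAATGTTCTAGGCCAGTG
Frame +1: CAC TGG CCT AGA ACA TTA ACC TAT TGC ATG TCG CCC TAA CGC ATA CCG TGC TCA ATG CGC ATT — ATG at 28, stop TAA at 37 → 12 nt.
Frame +2: ACT GGC CTA GAA CAT TAA CCT ATT GCA TGT CGC CCT AAC GCA TAC CGT GCT CAA TGC GCA — no ATG→stop ORF.
Frame +3: CTG GCC TAG AAC ATT AAC CTA TTG CAT GTC GCC CTA ACG CAT ACC GTG CTC AAT GCG CAT — no ATG→stop ORF.
Frame -1: AAT GCG CAT TGA GCA CGG TAT GCG TTA GGG CGA CAT GCA ATA GGT TAA TGT TCT AGG CCA GTG — no ATG→stop ORF.
Frame -2: ATG CGC ATT GAG CAC GGT ATG CGT TAG GGC GAC ATG CAA TAG GTT AAT GTT CTA GGC CAG — ATG at 2, stop TAG at 26 → 27 nt; ATG at 20, stop TAG at 26 → 9 nt; ATG at 35, stop TAG at 41 → 9 nt.
Frame -3: TGC GCA TTG AGC ACG GTA TGC GTT AGG GCG ACA TGC AAT AGG TTA ATG TTC TAG GCC AGT — ATG at 48, stop TAG at 54 → 9 nt.
Largest ORF found is 27 nucleotides < 33, so no.

no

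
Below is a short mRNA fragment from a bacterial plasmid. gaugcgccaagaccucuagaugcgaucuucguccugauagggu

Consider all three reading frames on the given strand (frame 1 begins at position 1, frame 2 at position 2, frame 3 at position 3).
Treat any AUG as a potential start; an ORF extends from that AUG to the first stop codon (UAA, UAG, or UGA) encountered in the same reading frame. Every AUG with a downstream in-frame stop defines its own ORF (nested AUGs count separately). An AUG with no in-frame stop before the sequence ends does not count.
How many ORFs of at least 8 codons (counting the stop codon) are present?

0

Frame 1: GAU GCG CCA AGA CCU CUA GAU GCG AUC UUC GUC CUG AUA GGG — no AUG→stop ORF.
Frame 2: AUG CGC CAA GAC CUC UAG AUG CGA UCU UCG UCC UGA UAG GGU — AUG at 2, stop UAG at 17 → 18 nt; AUG at 20, stop UGA at 35 → 18 nt.
Frame 3: UGC GCC AAG ACC UCU AGA UGC GAU CUU CGU CCU GAU AGG — no AUG→stop ORF.
No ORF reaches 8 codons. Count = 0.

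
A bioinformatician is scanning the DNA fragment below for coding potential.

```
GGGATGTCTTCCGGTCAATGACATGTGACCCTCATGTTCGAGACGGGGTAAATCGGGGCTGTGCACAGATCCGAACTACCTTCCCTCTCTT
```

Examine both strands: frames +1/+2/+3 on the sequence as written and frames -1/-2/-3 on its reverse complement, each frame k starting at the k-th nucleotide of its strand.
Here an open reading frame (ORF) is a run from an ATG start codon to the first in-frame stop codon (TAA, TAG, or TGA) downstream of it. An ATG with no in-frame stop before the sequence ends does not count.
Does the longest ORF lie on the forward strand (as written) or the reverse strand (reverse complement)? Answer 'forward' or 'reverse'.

Reverse complement (5'→3'): AAGAGAGGGAAGGTAGTTCGGATCTGTGCACAGCCCCGATTTACCCCGTCTCGAACATGAGGGTCACATGTCATTGACCGGAAGACATCCC
Frame +1: GGG ATG TCT TCC GGT CAA TGA CAT GTG ACC CTC ATG TTC GAG ACG GGG TAA ATC GGG GCT GTG CAC AGA TCC GAA CTA CCT TCC CTC TCT — ATG at 4, stop TGA at 19 → 18 nt; ATG at 34, stop TAA at 49 → 18 nt.
Frame +2: GGA TGT CTT CCG GTC AAT GAC ATG TGA CCC TCA TGT TCG AGA CGG GGT AAA TCG GGG CTG TGC ACA GAT CCG AAC TAC CTT CCC TCT CTT — ATG at 23, stop TGA at 26 → 6 nt.
Frame +3: GAT GTC TTC CGG TCA ATG ACA TGT GAC CCT CAT GTT CGA GAC GGG GTA AAT CGG GGC TGT GCA CAG ATC CGA ACT ACC TTC CCT CTC — no ATG→stop ORF.
Frame -1: AAG AGA GGG AAG GTA GTT CGG ATC TGT GCA CAG CCC CGA TTT ACC CCG TCT CGA ACA TGA GGG TCA CAT GTC ATT GAC CGG AAG ACA TCC — no ATG→stop ORF.
Frame -2: AGA GAG GGA AGG TAG TTC GGA TCT GTG CAC AGC CCC GAT TTA CCC CGT CTC GAA CAT GAG GGT CAC ATG TCA TTG ACC GGA AGA CAT CCC — no ATG→stop ORF.
Frame -3: GAG AGG GAA GGT AGT TCG GAT CTG TGC ACA GCC CCG ATT TAC CCC GTC TCG AAC ATG AGG GTC ACA TGT CAT TGA CCG GAA GAC ATC — ATG at 57, stop TGA at 75 → 21 nt.
Forward-strand max 18 nt; reverse-strand max 21 nt. The reverse strand has the longer ORF.

reverse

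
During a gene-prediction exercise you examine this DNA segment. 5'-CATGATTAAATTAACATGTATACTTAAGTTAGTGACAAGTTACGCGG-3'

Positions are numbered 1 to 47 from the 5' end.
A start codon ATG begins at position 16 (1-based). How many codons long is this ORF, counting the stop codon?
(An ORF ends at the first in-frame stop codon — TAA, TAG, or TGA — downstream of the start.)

Codons from position 16: ATG (16–18), TAT (19–21), ACT (22–24), TAA (25–27).
TAA is the first in-frame stop; that's 4 codons including the stop.

4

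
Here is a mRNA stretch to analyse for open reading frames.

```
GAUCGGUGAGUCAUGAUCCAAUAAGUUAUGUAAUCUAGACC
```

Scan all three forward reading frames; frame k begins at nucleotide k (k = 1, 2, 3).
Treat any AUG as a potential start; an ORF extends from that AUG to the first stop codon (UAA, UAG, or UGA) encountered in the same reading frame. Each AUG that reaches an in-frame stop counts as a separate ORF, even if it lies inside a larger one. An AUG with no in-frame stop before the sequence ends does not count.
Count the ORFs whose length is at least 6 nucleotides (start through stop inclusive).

Frame 1: GAU CGG UGA GUC AUG AUC CAA UAA GUU AUG UAA UCU AGA — AUG at 13, stop UAA at 22 → 12 nt; AUG at 28, stop UAA at 31 → 6 nt.
Frame 2: AUC GGU GAG UCA UGA UCC AAU AAG UUA UGU AAU CUA GAC — no AUG→stop ORF.
Frame 3: UCG GUG AGU CAU GAU CCA AUA AGU UAU GUA AUC UAG ACC — no AUG→stop ORF.
ORFs ≥ 6 nucleotides: frame 1 13–24 (12 nucleotides), frame 1 28–33 (6 nucleotides). Count = 2.

2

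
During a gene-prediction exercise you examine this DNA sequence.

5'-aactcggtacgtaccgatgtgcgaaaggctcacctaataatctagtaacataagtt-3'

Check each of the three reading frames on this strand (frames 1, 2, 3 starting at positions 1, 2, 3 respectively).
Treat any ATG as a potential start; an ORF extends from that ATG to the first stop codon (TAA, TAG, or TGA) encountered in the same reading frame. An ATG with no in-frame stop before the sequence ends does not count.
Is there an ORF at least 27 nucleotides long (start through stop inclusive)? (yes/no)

Frame 1: AAC TCG GTA CGT ACC GAT GTG CGA AAG GCT CAC CTA ATA ATC TAG TAA CAT AAG — no ATG→stop ORF.
Frame 2: ACT CGG TAC GTA CCG ATG TGC GAA AGG CTC ACC TAA TAA TCT AGT AAC ATA AGT — ATG at 17, stop TAA at 35 → 21 nt.
Frame 3: CTC GGT ACG TAC CGA TGT GCG AAA GGC TCA CCT AAT AAT CTA GTA ACA TAA GTT — no ATG→stop ORF.
Largest ORF found is 21 nucleotides < 27, so no.

no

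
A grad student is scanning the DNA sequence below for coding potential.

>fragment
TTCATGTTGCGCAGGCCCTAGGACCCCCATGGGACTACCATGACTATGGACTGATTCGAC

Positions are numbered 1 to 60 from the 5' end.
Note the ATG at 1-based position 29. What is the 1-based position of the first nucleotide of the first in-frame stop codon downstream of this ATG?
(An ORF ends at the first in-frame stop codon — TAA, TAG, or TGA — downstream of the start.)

41

Codons from position 29: ATG (29–31), GGA (32–34), CTA (35–37), CCA (38–40), TGA (41–43).
TGA is a stop codon; it begins at position 41.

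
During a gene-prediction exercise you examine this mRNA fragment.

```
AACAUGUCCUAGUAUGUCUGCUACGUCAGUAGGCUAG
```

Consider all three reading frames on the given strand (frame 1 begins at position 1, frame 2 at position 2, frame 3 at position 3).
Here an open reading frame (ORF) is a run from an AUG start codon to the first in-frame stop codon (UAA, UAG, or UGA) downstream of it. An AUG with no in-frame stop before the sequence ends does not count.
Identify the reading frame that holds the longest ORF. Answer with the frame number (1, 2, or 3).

Frame 1: AAC AUG UCC UAG UAU GUC UGC UAC GUC AGU AGG CUA — AUG at 4, stop UAG at 10 → 9 nt.
Frame 2: ACA UGU CCU AGU AUG UCU GCU ACG UCA GUA GGC UAG — AUG at 14, stop UAG at 35 → 24 nt.
Frame 3: CAU GUC CUA GUA UGU CUG CUA CGU CAG UAG GCU — no AUG→stop ORF.
Longest ORF is 24 nt in frame 2 (positions 14–37).

2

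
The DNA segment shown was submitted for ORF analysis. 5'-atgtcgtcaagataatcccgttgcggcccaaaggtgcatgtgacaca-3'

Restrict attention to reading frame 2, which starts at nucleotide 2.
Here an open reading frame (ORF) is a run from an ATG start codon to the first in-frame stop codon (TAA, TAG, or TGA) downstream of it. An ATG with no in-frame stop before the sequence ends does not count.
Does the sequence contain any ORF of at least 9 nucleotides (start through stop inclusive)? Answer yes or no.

Frame 2: TGT CGT CAA GAT AAT CCC GTT GCG GCC CAA AGG TGC ATG TGA CAC — ATG at 38, stop TGA at 41 → 6 nt.
Largest ORF found is 6 nucleotides < 9, so no.

no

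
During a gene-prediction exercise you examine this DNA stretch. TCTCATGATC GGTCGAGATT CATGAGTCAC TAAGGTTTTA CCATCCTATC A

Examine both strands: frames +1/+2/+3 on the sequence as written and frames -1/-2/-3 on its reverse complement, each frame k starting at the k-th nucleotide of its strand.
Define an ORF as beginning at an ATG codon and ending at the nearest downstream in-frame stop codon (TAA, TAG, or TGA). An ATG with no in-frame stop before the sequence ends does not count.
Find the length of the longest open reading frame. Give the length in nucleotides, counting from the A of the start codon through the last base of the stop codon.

21

Reverse complement (5'→3'): TGATAGGATGGTAAAACCTTAGTGACTCATGAATCTCGACCGATCATGAGA
Frame +1: TCT CAT GAT CGG TCG AGA TTC ATG AGT CAC TAA GGT TTT ACC ATC CTA TCA — ATG at 22, stop TAA at 31 → 12 nt.
Frame +2: CTC ATG ATC GGT CGA GAT TCA TGA GTC ACT AAG GTT TTA CCA TCC TAT — ATG at 5, stop TGA at 23 → 21 nt.
Frame +3: TCA TGA TCG GTC GAG ATT CAT GAG TCA CTA AGG TTT TAC CAT CCT ATC — no ATG→stop ORF.
Frame -1: TGA TAG GAT GGT AAA ACC TTA GTG ACT CAT GAA TCT CGA CCG ATC ATG AGA — no ATG→stop ORF.
Frame -2: GAT AGG ATG GTA AAA CCT TAG TGA CTC ATG AAT CTC GAC CGA TCA TGA — ATG at 8, stop TAG at 20 → 15 nt; ATG at 29, stop TGA at 47 → 21 nt.
Frame -3: ATA GGA TGG TAA AAC CTT AGT GAC TCA TGA ATC TCG ACC GAT CAT GAG — no ATG→stop ORF.
Longest: frame +2, positions 5–25, 21 nt = 7 codons = 6 aa. → 21 nucleotides.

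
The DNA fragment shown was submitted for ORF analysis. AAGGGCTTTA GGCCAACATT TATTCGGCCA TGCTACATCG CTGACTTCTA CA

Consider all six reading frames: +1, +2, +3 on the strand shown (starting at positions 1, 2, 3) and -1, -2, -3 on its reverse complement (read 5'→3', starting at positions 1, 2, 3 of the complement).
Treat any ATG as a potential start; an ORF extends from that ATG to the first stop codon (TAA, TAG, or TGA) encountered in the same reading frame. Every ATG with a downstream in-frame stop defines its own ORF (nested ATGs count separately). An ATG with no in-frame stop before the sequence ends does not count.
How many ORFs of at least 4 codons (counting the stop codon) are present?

3

Reverse complement (5'→3'): TGTAGAAGTCAGCGATGTAGCATGGCCGAATAAATGTTGGCCTAAAGCCCTT
Frame +1: AAG GGC TTT AGG CCA ACA TTT ATT CGG CCA TGC TAC ATC GCT GAC TTC TAC — no ATG→stop ORF.
Frame +2: AGG GCT TTA GGC CAA CAT TTA TTC GGC CAT GCT ACA TCG CTG ACT TCT ACA — no ATG→stop ORF.
Frame +3: GGG CTT TAG GCC AAC ATT TAT TCG GCC ATG CTA CAT CGC TGA CTT CTA — ATG at 30, stop TGA at 42 → 15 nt.
Frame -1: TGT AGA AGT CAG CGA TGT AGC ATG GCC GAA TAA ATG TTG GCC TAA AGC CCT — ATG at 22, stop TAA at 31 → 12 nt; ATG at 34, stop TAA at 43 → 12 nt.
Frame -2: GTA GAA GTC AGC GAT GTA GCA TGG CCG AAT AAA TGT TGG CCT AAA GCC CTT — no ATG→stop ORF.
Frame -3: TAG AAG TCA GCG ATG TAG CAT GGC CGA ATA AAT GTT GGC CTA AAG CCC — ATG at 15, stop TAG at 18 → 6 nt.
ORFs ≥ 4 codons: frame +3 30–44 (5 codons), frame -1 22–33 (4 codons), frame -1 34–45 (4 codons). Count = 3.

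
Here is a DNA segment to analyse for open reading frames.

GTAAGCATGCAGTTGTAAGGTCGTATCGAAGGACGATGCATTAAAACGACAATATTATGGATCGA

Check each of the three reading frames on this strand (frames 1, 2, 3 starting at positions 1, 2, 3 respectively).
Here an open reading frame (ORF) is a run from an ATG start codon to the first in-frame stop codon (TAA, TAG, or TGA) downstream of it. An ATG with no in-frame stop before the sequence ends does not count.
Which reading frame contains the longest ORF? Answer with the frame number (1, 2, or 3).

Frame 1: GTA AGC ATG CAG TTG TAA GGT CGT ATC GAA GGA CGA TGC ATT AAA ACG ACA ATA TTA TGG ATC — ATG at 7, stop TAA at 16 → 12 nt.
Frame 2: TAA GCA TGC AGT TGT AAG GTC GTA TCG AAG GAC GAT GCA TTA AAA CGA CAA TAT TAT GGA TCG — no ATG→stop ORF.
Frame 3: AAG CAT GCA GTT GTA AGG TCG TAT CGA AGG ACG ATG CAT TAA AAC GAC AAT ATT ATG GAT CGA — ATG at 36, stop TAA at 42 → 9 nt.
Longest ORF is 12 nt in frame 1 (positions 7–18).

1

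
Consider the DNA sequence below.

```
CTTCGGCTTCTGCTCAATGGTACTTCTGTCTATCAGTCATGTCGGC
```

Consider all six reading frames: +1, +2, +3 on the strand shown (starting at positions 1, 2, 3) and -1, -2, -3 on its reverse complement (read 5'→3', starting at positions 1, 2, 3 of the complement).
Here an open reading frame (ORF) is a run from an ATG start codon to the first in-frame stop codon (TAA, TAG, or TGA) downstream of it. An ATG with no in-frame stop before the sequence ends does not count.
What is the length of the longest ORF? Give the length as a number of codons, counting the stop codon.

Reverse complement (5'→3'): GCCGACATGACTGATAGACAGAAGTACCATTGAGCAGAAGCCGAAG
Frame +1: CTT CGG CTT CTG CTC AAT GGT ACT TCT GTC TAT CAG TCA TGT CGG — no ATG→stop ORF.
Frame +2: TTC GGC TTC TGC TCA ATG GTA CTT CTG TCT ATC AGT CAT GTC GGC — no ATG→stop ORF.
Frame +3: TCG GCT TCT GCT CAA TGG TAC TTC TGT CTA TCA GTC ATG TCG — no ATG→stop ORF.
Frame -1: GCC GAC ATG ACT GAT AGA CAG AAG TAC CAT TGA GCA GAA GCC GAA — ATG at 7, stop TGA at 31 → 27 nt.
Frame -2: CCG ACA TGA CTG ATA GAC AGA AGT ACC ATT GAG CAG AAG CCG AAG — no ATG→stop ORF.
Frame -3: CGA CAT GAC TGA TAG ACA GAA GTA CCA TTG AGC AGA AGC CGA — no ATG→stop ORF.
Longest: frame -1, positions 7–33, 27 nt = 9 codons = 8 aa. → 9 codons.

9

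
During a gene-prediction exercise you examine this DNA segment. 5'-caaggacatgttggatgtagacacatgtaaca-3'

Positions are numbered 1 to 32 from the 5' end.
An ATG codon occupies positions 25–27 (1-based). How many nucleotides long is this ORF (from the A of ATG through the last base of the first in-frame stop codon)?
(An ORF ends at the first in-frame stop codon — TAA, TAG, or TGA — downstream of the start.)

Codons from position 25: ATG (25–27), TAA (28–30).
TAA is the first in-frame stop; ORF spans 25–30, 6 nucleotides.

6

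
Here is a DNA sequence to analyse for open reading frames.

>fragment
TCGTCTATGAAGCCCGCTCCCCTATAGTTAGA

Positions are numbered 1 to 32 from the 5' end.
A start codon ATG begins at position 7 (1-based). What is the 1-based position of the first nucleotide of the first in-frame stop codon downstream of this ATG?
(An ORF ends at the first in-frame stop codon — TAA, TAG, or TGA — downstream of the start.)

25

Codons from position 7: ATG (7–9), AAG (10–12), CCC (13–15), GCT (16–18), CCC (19–21), CTA (22–24), TAG (25–27).
TAG is a stop codon; it begins at position 25.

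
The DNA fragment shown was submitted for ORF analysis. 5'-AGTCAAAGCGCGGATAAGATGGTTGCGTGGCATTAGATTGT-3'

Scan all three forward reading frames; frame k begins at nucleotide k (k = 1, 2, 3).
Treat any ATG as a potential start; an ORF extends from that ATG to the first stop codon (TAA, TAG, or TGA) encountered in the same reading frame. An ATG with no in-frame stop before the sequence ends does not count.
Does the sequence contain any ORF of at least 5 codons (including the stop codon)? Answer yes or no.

Frame 1: AGT CAA AGC GCG GAT AAG ATG GTT GCG TGG CAT TAG ATT — ATG at 19, stop TAG at 34 → 18 nt.
Frame 2: GTC AAA GCG CGG ATA AGA TGG TTG CGT GGC ATT AGA TTG — no ATG→stop ORF.
Frame 3: TCA AAG CGC GGA TAA GAT GGT TGC GTG GCA TTA GAT TGT — no ATG→stop ORF.
Frame 1 has an ORF of 6 codons (positions 19–36) ≥ 5, so yes.

yes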